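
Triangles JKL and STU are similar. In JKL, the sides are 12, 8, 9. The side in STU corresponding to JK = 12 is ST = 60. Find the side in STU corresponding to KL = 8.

Since the triangles are similar, the ratio of corresponding sides is constant.
Scale factor k = ST / JK = 60 / 12 = 5
TU = k * KL = 5 * 8 = 40

40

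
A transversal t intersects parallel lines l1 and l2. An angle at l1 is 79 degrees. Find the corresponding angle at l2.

Corresponding angles are equal: 79 degrees.

79 degrees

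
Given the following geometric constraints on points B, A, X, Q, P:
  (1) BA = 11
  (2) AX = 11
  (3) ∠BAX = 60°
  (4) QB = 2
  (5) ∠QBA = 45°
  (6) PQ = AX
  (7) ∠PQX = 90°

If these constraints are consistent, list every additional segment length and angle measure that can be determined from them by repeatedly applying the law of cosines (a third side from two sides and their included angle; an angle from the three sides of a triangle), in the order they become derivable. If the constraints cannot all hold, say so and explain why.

The constraints are consistent. Derivable facts, in order:
After 1 step:
- AQ ≈ 9.69
- BX = 11
After 2 steps:
- ∠ABX = 60°
- ∠AQB = 126.61°
- ∠AXB = 60°
- ∠BAQ = 8.39°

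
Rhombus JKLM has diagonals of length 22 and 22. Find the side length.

The diagonals of a rhombus bisect each other at right angles.
Half-diagonals: 22/2 = 11 and 22/2 = 11
side = sqrt(11^2 + 11^2)
side = sqrt(121 + 121)
side = sqrt(242) = 11*sqrt(2)

11*sqrt(2)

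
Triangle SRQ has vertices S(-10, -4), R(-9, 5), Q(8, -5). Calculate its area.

Using the Shoelace formula for a triangle:
Area = (1/2)|x0(y1 - y2) + x1(y2 - y0) + x2(y0 - y1)|
Area = (1/2)|-10(5 - -5) + -9(-5 - -4) + 8(-4 - 5)|
Area = (1/2)|-100 + 9 + -72|
Area = (1/2)|-163|
Area = (1/2)(163)
Area = 163/2

163/2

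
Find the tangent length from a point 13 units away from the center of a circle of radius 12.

tangent = √(d² - r²) = √(13² - 12²) = √(169 - 144) = √25 = 5

5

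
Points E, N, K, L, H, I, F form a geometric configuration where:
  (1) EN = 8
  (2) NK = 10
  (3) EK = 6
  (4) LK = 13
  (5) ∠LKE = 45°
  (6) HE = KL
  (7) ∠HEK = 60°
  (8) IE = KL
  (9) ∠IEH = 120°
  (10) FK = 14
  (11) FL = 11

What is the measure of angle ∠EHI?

From the given relations: HE = KL = 13; IE = KL = 13.
Step 1: By the law of cosines on triangle HEI: HI² = 13² + 13² − 2·13·13·cos(120°) = 507, so HI = 13·√3.
Step 2: By the inverse law of cosines on triangle EHI: cos(∠EHI) = (13² + (13·√3)² − 13²) / (2·13·13·√3) = 507/585.43 = 0.866, so ∠EHI = 30°.

Therefore, the measure of angle ∠EHI = 30°.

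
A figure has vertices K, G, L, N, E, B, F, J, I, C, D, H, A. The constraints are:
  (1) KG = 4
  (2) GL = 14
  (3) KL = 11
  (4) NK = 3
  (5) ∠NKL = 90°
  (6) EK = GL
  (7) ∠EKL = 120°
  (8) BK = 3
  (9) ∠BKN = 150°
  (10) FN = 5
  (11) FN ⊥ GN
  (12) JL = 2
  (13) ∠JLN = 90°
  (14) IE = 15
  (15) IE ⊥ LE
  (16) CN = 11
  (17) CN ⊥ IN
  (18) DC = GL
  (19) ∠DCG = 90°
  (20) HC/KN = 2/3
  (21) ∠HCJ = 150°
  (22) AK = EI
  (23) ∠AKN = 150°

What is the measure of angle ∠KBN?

Step 1: By the law of cosines on triangle BKN: BN² = 3² + 3² − 2·3·3·cos(150°) = 33.59, so BN ≈ 5.8.
Step 2: By the inverse law of cosines on triangle KBN: cos(∠KBN) = (3² + 5.8² − 3²) / (2·3·5.8) = 33.59/34.77 = 0.9659, so ∠KBN = 15°.

Therefore, the measure of angle ∠KBN = 15°.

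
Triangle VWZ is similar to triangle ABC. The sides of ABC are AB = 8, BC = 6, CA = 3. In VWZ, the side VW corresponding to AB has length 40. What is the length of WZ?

k = 40/8 = 5. WZ = 5 * 6 = 30.

30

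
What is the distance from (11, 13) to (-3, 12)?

d = sqrt((-3 - 11)^2 + (12 - 13)^2)
d = sqrt(-14^2 + -1^2)
d = sqrt(196 + 1)
d = sqrt(197)

sqrt(197)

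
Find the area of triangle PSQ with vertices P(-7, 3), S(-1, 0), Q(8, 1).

The Shoelace formula computes the area from vertex coordinates by summing cross products.
For vertices (-7,3), (-1,0), (8,1):
Signed sum = -7*0 - -1*3 + -1*1 - 8*0 + 8*3 - -7*1
= 3 + -1 + 31 = 33
Area = (1/2)|33| = 33/2.

33/2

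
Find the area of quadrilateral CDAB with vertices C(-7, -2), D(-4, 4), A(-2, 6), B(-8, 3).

Shoelace: sum of cross terms = 27, Area = (1/2)|27| = 27/2

27/2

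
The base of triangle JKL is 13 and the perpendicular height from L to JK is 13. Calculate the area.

A triangle's area is half the area of a rectangle with the same base and height.
Area = (1/2) * 13 * 13 = 169/2.

169/2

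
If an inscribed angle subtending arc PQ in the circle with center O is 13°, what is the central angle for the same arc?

By the inscribed angle theorem, the central angle is twice the inscribed angle.
Central angle = 2 × 13° = 26°

26°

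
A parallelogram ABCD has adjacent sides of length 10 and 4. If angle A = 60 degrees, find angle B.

Opposite sides of a parallelogram are parallel, so consecutive angles form co-interior angles on a transversal.
Co-interior angles sum to 180°, giving angle B = 180 - 60 = 120 degrees.

120 degrees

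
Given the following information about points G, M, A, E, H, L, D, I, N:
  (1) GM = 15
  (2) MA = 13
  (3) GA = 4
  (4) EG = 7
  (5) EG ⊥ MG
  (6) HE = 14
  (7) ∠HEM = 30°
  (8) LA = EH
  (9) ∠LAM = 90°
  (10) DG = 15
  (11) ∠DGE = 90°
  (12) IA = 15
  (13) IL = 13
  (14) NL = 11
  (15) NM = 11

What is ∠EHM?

Step 1: By the law of cosines on triangle EGM: EM² = 7² + 15² − 2·7·15·cos(90°) = 274, so EM ≈ 16.55.
Step 2: By the law of cosines on triangle HEM: HM² = 14² + 16.55² − 2·14·16.55·cos(30°) = 68.61, so HM ≈ 8.28.
Step 3: By the inverse law of cosines on triangle EHM: cos(∠EHM) = (14² + 8.28² − 16.55²) / (2·14·8.28) = -9.39/231.93 = -0.0405, so ∠EHM = 92.32°.

Therefore, the measure of angle ∠EHM = 92.32°.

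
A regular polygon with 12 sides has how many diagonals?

The number of diagonals in an n-gon is n(n - 3)/2.
For n = 12: 12(12 - 3)/2 = 12 × 9 / 2 = 54.

54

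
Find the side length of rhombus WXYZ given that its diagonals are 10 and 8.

Half-diagonals are 5 and 4. side = sqrt(5^2 + 4^2) = sqrt(41)

sqrt(41)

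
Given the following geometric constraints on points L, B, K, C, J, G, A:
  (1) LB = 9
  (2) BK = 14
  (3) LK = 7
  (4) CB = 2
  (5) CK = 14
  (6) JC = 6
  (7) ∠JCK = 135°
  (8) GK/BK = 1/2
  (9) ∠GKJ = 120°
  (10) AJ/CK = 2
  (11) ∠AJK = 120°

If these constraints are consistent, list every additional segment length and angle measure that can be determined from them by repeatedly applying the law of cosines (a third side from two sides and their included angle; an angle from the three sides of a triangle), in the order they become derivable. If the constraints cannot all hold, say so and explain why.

The constraints are consistent. Derivable facts, in order:
After 1 step:
- KJ ≈ 18.73
- ∠BCK = 85.9°
- ∠BKC = 8.19°
- ∠BKL = 33.2°
- ∠BLK = 121.59°
- ∠CBK = 85.9°
- ∠KBL = 25.21°
After 2 steps:
- JG ≈ 23.04
- KA ≈ 40.73
- ∠CJK = 31.91°
- ∠CKJ = 13.09°
After 3 steps:
- ∠AKJ = 36.53°
- ∠GJK = 15.25°
- ∠JAK = 23.47°
- ∠JGK = 44.75°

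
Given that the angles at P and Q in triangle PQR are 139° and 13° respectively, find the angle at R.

Let angle R = x. Then 139 + 13 + x = 180.
x = 180 - 152 = 28 degrees.

28 degrees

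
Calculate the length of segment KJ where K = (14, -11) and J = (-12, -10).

d = sqrt((-26)^2 + (1)^2) = sqrt(677)

sqrt(677)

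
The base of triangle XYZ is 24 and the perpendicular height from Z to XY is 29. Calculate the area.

Area = (1/2) * base * height
Area = (1/2) * 24 * 29
Area = 348

348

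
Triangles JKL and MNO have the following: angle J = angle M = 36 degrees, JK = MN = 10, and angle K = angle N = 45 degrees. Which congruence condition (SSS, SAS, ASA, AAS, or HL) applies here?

The given information provides:
angle J = angle M = 36 degrees, JK = MN = 10, and angle K = angle N = 45 degrees
This matches the ASA congruence theorem.
Two pairs of corresponding angles and the included side are equal (Angle-Side-Angle).

ASA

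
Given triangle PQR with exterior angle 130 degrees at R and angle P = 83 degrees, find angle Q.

The exterior angle theorem states that an exterior angle equals the sum of the two non-adjacent interior angles.
So 130 = 83 + angle Q, which gives angle Q = 130 - 83 = 47 degrees.

47 degrees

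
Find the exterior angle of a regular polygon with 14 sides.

Each exterior angle of a regular n-gon is 360 / n.
For n = 14: 360 / 14 = 180/7 degrees.

180/7 degrees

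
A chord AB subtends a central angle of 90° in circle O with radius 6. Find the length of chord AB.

Chord length = 2r sin(θ/2)
= 2 × 6 × sin(90°/2)
= 2 × 6 × sin(45°)
= 6*sqrt(2)

6*sqrt(2)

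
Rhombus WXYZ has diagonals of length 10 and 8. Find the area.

Area = (10 * 8) / 2 = 80 / 2 = 40

40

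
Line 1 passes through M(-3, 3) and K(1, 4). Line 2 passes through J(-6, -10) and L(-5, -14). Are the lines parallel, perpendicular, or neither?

Slope of line 1: m1 = (4 - 3)/(1 - -3) = 1/4 = 1/4
Slope of line 2: m2 = (-14 - -10)/(-5 - -6) = -4/1 = -4
m1 * m2 = -1, so perpendicular.

Perpendicular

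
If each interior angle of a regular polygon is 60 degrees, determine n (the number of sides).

The exterior angle is the supplement of the interior angle: 180 - 60 = 120 degrees.
Since the exterior angles of any convex polygon sum to 360 degrees, the number of sides is 360 / 120 = 3.

3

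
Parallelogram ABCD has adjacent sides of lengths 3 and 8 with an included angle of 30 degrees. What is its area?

The area of a parallelogram equals the product of two adjacent sides times the sine of the included angle.
This is because the height equals 8 * sin(30°) = 4.
Area = 3 * 4 = 12

12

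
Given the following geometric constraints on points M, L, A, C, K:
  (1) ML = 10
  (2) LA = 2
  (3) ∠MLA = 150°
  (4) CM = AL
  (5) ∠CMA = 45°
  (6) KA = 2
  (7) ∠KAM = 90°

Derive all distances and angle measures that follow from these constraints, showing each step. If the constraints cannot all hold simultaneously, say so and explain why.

The constraints are consistent.

From the given relations:
  CM = AL = 2

Step 1: From ML = 10, LA = 2, and ∠MLA = 150°, by the law of cosines:
  MA² = ML² + LA² - 2·ML·LA·cos(150°) = 100 + 4 + 34.64 = 138.6
  MA ≈ 11.77

Step 2: From MA = 11.77, AK = 2, and ∠MAK = 90°, by the law of cosines:
  MK² = MA² + AK² - 2·MA·AK·cos(90°) = 138.6 + 4 - 0 = 142.6
  MK ≈ 11.94

Step 3: From AM = 11.77, MC = 2, and ∠AMC = 45°, by the law of cosines:
  AC² = AM² + MC² - 2·AM·MC·cos(45°) = 138.6 + 4 - 33.3 = 109.3
  AC ≈ 10.46

Step 4: From MA = 11.77, ML = 10, AL = 2, by the inverse law of cosines:
  cos(∠AML) = (MA² + ML² - AL²) / (2·MA·ML)
  ∠AML = 4.87°

Step 5: From AL = 2, AM = 11.77, LM = 10, by the inverse law of cosines:
  cos(∠LAM) = (AL² + AM² - LM²) / (2·AL·AM)
  ∠LAM = 25.13°

Step 6: From MA = 11.77, MK = 11.94, AK = 2, by the inverse law of cosines:
  cos(∠AMK) = (MA² + MK² - AK²) / (2·MA·MK)
  ∠AMK = 9.64°

Step 7: From AC = 10.46, AM = 11.77, CM = 2, by the inverse law of cosines:
  cos(∠CAM) = (AC² + AM² - CM²) / (2·AC·AM)
  ∠CAM = 7.77°

Step 8: From CA = 10.46, CM = 2, AM = 11.77, by the inverse law of cosines:
  cos(∠ACM) = (CA² + CM² - AM²) / (2·CA·CM)
  ∠ACM = 127.23°

Step 9: From KA = 2, KM = 11.94, AM = 11.77, by the inverse law of cosines:
  cos(∠AKM) = (KA² + KM² - AM²) / (2·KA·KM)
  ∠AKM = 80.36°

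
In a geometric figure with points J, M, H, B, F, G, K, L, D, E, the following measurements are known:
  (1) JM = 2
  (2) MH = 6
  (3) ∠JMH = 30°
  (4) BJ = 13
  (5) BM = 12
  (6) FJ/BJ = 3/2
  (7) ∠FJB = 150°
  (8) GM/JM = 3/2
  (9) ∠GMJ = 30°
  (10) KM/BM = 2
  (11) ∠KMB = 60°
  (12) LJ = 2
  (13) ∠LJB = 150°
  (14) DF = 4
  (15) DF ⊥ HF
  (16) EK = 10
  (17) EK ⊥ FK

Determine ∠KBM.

From the given relations: KM = 2·BM = 2·12 = 24.
Step 1: By the law of cosines on triangle BMK: BK² = 12² + 24² − 2·12·24·cos(60°) = 432, so BK = 12·√3.
Step 2: By the inverse law of cosines on triangle KBM: cos(∠KBM) = ((12·√3)² + 12² − 24²) / (2·12·√3·12) = 0/498.83 = 0, so ∠KBM = 90°.

Therefore, the measure of angle ∠KBM = 90°.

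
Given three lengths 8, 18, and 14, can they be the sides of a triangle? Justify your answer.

Sort the sides: 8, 14, 18.
It suffices to check that the sum of the two smallest exceeds the largest:
8 + 14 = 22 > 18. ✓
Yes, a valid triangle can be formed.

Yes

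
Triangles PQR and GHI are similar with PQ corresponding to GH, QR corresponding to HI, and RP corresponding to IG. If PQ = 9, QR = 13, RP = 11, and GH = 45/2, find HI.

Since the triangles are similar, the ratio of corresponding sides is constant.
Scale factor k = GH / PQ = 45/2 / 9 = 5/2
HI = k * QR = 5/2 * 13 = 65/2

65/2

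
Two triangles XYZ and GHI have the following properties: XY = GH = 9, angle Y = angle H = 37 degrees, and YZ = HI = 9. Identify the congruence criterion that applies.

The given information matches SAS: Two pairs of corresponding sides and the included angle are equal (Side-Angle-Side).

SAS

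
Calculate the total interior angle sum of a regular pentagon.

The sum of interior angles of an n-sided polygon is (n - 2) * 180.
For n = 5: (5 - 2) * 180 = 3 * 180 = 540 degrees.

540 degrees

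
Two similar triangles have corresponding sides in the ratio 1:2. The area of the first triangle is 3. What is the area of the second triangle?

Area ratio = (1/2)^2 = 1/4. Area of the second triangle = 3 * 4/1 = 12.

12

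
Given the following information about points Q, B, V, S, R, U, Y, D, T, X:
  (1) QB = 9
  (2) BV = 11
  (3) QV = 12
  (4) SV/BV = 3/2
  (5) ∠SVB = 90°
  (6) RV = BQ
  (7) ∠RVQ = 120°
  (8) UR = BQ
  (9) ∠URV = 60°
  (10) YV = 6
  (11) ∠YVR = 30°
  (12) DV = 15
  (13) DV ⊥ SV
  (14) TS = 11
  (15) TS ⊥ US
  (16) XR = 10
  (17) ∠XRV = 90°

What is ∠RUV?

From the given relations: UR = BQ = 9; RV = BQ = 9.
Step 1: By the law of cosines on triangle URV: UV² = 9² + 9² − 2·9·9·cos(60°) = 81, so UV = 9.
Step 2: By the inverse law of cosines on triangle RUV: cos(∠RUV) = (9² + 9² − 9²) / (2·9·9) = 81/162 = 0.5, so ∠RUV = 60°.

Therefore, the measure of angle ∠RUV = 60°.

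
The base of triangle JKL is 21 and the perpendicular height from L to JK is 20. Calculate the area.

Area = (1/2)(21)(20) = 210

210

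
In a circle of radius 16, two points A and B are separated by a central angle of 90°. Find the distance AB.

Chord = 2(16) sin(45°) = 16*sqrt(2)

16*sqrt(2)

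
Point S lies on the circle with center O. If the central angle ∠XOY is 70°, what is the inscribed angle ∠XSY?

By the inscribed angle theorem, the inscribed angle is half the central angle.
Inscribed angle = 70° / 2 = 35°

35°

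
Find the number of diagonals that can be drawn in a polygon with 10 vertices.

The number of diagonals in an n-gon is n(n - 3)/2.
For n = 10: 10(10 - 3)/2 = 10 × 7 / 2 = 35.

35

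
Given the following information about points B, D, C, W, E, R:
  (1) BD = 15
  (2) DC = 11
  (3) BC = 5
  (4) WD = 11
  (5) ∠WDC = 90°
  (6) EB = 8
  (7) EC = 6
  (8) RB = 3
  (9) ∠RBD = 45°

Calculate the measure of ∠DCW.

Step 1: By the law of cosines on triangle CDW: CW² = 11² + 11² − 2·11·11·cos(90°) = 242, so CW = 11·√2.
Step 2: By the inverse law of cosines on triangle DCW: cos(∠DCW) = (11² + (11·√2)² − 11²) / (2·11·11·√2) = 242/342.24 = 0.7071, so ∠DCW = 45°.

Therefore, the measure of angle ∠DCW = 45°.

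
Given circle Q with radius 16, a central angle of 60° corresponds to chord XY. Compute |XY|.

Chord length = 2r sin(θ/2)
= 2 × 16 × sin(60°/2)
= 2 × 16 × sin(30°)
= 16

16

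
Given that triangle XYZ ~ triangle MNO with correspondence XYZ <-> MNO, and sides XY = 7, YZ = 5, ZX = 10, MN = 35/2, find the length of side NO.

Since the triangles are similar, the ratio of corresponding sides is constant.
Scale factor k = MN / XY = 35/2 / 7 = 5/2
NO = k * YZ = 5/2 * 5 = 25/2

25/2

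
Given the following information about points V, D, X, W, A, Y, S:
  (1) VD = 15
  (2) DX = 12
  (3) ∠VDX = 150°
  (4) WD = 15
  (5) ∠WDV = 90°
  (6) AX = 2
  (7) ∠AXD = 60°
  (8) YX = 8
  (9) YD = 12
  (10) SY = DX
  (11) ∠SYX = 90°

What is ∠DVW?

Step 1: By the law of cosines on triangle VDW: VW² = 15² + 15² − 2·15·15·cos(90°) = 450, so VW = 15·√2.
Step 2: By the inverse law of cosines on triangle DVW: cos(∠DVW) = (15² + (15·√2)² − 15²) / (2·15·15·√2) = 450/636.4 = 0.7071, so ∠DVW = 45°.

Therefore, the measure of angle ∠DVW = 45°.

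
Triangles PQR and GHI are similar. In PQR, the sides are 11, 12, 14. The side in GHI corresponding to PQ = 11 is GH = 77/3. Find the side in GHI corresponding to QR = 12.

Similar triangles have proportional sides. Setting up the proportion:
GH / PQ = HI / QR
77/3 / 11 = HI / 12
HI = 12 * 77/3 / 11 = 28.

28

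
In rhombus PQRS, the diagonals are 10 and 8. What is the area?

Area of a rhombus = (d1 * d2) / 2
Area = (10 * 8) / 2
Area = 80 / 2
Area = 40

40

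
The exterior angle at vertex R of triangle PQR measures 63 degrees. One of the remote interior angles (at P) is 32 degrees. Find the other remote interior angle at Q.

The exterior angle theorem states that an exterior angle equals the sum of the two non-adjacent interior angles.
So 63 = 32 + angle Q, which gives angle Q = 63 - 32 = 31 degrees.

31 degrees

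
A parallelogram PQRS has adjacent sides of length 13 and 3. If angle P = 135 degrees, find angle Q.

In a parallelogram, consecutive angles are supplementary (sum to 180°).
angle Q = 180 - angle P
angle Q = 180 - 135
angle Q = 45 degrees

45 degrees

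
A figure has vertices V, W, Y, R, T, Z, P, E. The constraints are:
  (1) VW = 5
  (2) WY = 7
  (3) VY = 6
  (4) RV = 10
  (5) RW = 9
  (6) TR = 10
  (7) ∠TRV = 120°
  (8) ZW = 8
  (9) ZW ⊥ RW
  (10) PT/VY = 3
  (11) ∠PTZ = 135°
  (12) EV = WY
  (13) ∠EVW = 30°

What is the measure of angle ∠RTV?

Step 1: By the law of cosines on triangle TRV: TV² = 10² + 10² − 2·10·10·cos(120°) = 300, so TV = 10·√3.
Step 2: By the inverse law of cosines on triangle RTV: cos(∠RTV) = (10² + (10·√3)² − 10²) / (2·10·10·√3) = 300/346.41 = 0.866, so ∠RTV = 30°.

Therefore, the measure of angle ∠RTV = 30°.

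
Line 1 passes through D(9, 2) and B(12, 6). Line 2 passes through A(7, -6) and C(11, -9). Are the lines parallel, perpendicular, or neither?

Slope of line 1: m1 = (6 - 2)/(12 - 9) = 4/3 = 4/3
Slope of line 2: m2 = (-9 - -6)/(11 - 7) = -3/4 = -3/4
Two lines are perpendicular when the product of their slopes is -1 (negative reciprocals).
m1 * m2 = (4/3) * (-3/4) = -1, confirming perpendicularity.

Perpendicular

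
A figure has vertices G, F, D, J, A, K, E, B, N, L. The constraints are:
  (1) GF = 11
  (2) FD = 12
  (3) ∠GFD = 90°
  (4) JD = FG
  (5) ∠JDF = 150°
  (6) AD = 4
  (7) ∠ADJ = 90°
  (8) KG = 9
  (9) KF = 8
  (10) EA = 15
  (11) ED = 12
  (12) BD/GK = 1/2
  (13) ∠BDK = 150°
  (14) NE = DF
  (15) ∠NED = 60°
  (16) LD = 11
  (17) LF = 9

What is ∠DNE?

From the given relations: NE = DF = 12.
Step 1: By the law of cosines on triangle NED: ND² = 12² + 12² − 2·12·12·cos(60°) = 144, so ND = 12.
Step 2: By the inverse law of cosines on triangle DNE: cos(∠DNE) = (12² + 12² − 12²) / (2·12·12) = 144/288 = 0.5, so ∠DNE = 60°.

Therefore, the measure of angle ∠DNE = 60°.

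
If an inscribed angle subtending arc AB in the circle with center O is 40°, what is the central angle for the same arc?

The inscribed angle theorem states that a central angle is always twice any inscribed angle that subtends the same arc.
Since the inscribed angle is 40°, the central angle = 2 × 40° = 80°.

80°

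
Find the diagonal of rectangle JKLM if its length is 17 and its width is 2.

A rectangle's diagonal splits it into two right triangles, with the diagonal as the hypotenuse.
By the Pythagorean theorem, d^2 = 17^2 + 2^2 = 293.
Therefore d = sqrt(293).

sqrt(293)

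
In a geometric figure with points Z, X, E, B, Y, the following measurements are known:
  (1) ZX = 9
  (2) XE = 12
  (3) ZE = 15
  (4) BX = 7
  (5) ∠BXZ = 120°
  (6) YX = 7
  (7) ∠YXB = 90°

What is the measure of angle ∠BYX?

Step 1: By the law of cosines on triangle YXB: YB² = 7² + 7² − 2·7·7·cos(90°) = 98, so YB = 7·√2.
Step 2: By the inverse law of cosines on triangle BYX: cos(∠BYX) = ((7·√2)² + 7² − 7²) / (2·7·√2·7) = 98/138.59 = 0.7071, so ∠BYX = 45°.

Therefore, the measure of angle ∠BYX = 45°.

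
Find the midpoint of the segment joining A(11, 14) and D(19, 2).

The midpoint is the point halfway along the segment.
Move half the horizontal distance: 11 + (19 - 11)/2 = 11 + 8/2 = 15
Move half the vertical distance: 14 + (2 - 14)/2 = 14 + -12/2 = 8
Midpoint = (15, 8)

(15, 8)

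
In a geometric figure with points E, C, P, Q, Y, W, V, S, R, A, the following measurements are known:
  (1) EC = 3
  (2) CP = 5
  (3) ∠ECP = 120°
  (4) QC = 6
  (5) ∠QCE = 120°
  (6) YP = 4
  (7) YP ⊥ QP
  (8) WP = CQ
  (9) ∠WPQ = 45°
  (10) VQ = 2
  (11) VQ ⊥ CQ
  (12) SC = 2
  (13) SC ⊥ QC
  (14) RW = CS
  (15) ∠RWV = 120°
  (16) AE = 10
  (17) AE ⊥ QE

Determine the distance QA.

Step 1: By the law of cosines on triangle ECQ: EQ² = 3² + 6² − 2·3·6·cos(120°) = 63, so EQ = 3·√7.
Step 2: By the law of cosines on triangle QEA: QA² = (3·√7)² + 10² − 2·3·√7·10·cos(90°) = 163, so QA = √163.

Therefore, the length of QA = √163.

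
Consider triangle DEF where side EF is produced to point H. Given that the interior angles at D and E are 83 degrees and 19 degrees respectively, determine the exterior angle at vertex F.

The interior angle at F is 180 - 83 - 19 = 78 degrees.
The exterior angle and interior angle at F are supplementary:
Exterior angle = 180 - 78 = 102 degrees.

102 degrees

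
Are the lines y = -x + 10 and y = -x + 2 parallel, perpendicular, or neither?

Slope of line 1: m1 = -1
Slope of line 2: m2 = -1
m1 = m2, so the lines are parallel.

Parallel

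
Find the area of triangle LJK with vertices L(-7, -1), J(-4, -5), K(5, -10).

The Shoelace formula computes the area from vertex coordinates by summing cross products.
For vertices (-7,-1), (-4,-5), (5,-10):
Signed sum = -7*-5 - -4*-1 + -4*-10 - 5*-5 + 5*-1 - -7*-10
= 31 + 65 + -75 = 21
Area = (1/2)|21| = 21/2.

21/2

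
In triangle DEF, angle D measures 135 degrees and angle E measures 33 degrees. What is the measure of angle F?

Let angle F = x. Then 135 + 33 + x = 180.
x = 180 - 168 = 12 degrees.

12 degrees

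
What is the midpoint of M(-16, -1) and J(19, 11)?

M = ((x₁ + x₂)/2, (y₁ + y₂)/2)
= ((-16 + 19)/2, (-1 + 11)/2)
= (3/2, 10/2) = (3/2, 5)

(3/2, 5)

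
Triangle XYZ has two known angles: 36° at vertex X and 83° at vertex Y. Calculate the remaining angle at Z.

By the triangle angle sum property, the three interior angles of any triangle add up to 180°.
We know angle X = 36° and angle Y = 83°, so their sum is 119°.
Therefore angle Z = 180° - 119° = 61°.

61 degrees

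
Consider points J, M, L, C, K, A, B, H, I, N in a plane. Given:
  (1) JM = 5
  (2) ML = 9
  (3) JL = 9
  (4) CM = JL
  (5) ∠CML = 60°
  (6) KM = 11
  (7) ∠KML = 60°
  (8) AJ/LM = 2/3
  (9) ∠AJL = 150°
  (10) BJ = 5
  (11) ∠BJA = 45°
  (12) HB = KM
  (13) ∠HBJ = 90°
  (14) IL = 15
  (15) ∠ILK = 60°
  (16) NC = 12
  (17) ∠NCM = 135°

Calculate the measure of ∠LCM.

From the given relations: CM = JL = 9.
Step 1: By the law of cosines on triangle CML: CL² = 9² + 9² − 2·9·9·cos(60°) = 81, so CL = 9.
Step 2: By the inverse law of cosines on triangle LCM: cos(∠LCM) = (9² + 9² − 9²) / (2·9·9) = 81/162 = 0.5, so ∠LCM = 60°.

Therefore, the measure of angle ∠LCM = 60°.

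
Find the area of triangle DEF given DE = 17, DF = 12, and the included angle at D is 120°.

Area = (1/2) * DE * DF * sin(D)
Area = (1/2) * 17 * 12 * sin(120°)
Area = (1/2) * 17 * 12 * sqrt(3)/2
Area = 51*sqrt(3)

51*sqrt(3)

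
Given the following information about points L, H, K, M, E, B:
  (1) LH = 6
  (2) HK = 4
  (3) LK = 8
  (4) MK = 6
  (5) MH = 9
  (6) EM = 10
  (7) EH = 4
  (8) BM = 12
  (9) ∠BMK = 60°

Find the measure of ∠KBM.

Step 1: By the law of cosines on triangle BMK: BK² = 12² + 6² − 2·12·6·cos(60°) = 108, so BK = 6·√3.
Step 2: By the inverse law of cosines on triangle KBM: cos(∠KBM) = ((6·√3)² + 12² − 6²) / (2·6·√3·12) = 216/249.42 = 0.866, so ∠KBM = 30°.

Therefore, the measure of angle ∠KBM = 30°.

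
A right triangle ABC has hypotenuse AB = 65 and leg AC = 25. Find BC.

By the Pythagorean theorem: BC^2 = AB^2 - AC^2
BC^2 = 65^2 - 25^2 = 4225 - 625 = 3600
BC = sqrt(3600) = 60

60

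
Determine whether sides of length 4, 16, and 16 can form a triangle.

Yes.
The triangle inequality requires that the sum of any two sides exceeds the third.
Here 4 + 16 = 20 > 16, so the condition is met.

Yes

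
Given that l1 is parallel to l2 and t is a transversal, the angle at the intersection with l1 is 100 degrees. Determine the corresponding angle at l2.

Corresponding angles are equal: 100 degrees.

100 degrees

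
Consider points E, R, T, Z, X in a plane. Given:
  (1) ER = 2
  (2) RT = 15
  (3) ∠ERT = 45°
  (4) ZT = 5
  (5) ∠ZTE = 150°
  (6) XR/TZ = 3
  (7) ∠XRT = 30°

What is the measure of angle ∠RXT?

From the given relations: XR = 3·TZ = 3·5 = 15.
Step 1: By the law of cosines on triangle XRT: XT² = 15² + 15² − 2·15·15·cos(30°) = 60.29, so XT ≈ 7.76.
Step 2: By the inverse law of cosines on triangle RXT: cos(∠RXT) = (15² + 7.76² − 15²) / (2·15·7.76) = 60.29/232.94 = 0.2588, so ∠RXT = 75°.

Therefore, the measure of angle ∠RXT = 75°.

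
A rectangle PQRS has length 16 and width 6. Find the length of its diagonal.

Using the Pythagorean theorem:
d² = 16² + 6² = 256 + 36 = 292
d = sqrt(292) = 2*sqrt(73)

2*sqrt(73)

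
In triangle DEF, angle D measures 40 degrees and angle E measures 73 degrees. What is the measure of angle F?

By the triangle angle sum property, the three interior angles of any triangle add up to 180°.
We know angle D = 40° and angle E = 73°, so their sum is 113°.
Therefore angle F = 180° - 113° = 67°.

67 degrees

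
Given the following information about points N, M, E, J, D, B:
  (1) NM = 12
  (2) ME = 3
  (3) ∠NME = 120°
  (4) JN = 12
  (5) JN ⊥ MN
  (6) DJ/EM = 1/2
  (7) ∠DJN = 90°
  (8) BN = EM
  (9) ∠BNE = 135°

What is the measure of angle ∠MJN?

Step 1: By the law of cosines on triangle JNM: JM² = 12² + 12² − 2·12·12·cos(90°) = 288, so JM = 12·√2.
Step 2: By the inverse law of cosines on triangle MJN: cos(∠MJN) = ((12·√2)² + 12² − 12²) / (2·12·√2·12) = 288/407.29 = 0.7071, so ∠MJN = 45°.

Therefore, the measure of angle ∠MJN = 45°.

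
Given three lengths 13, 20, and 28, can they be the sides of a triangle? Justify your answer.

Check all three triangle inequalities:
13 + 20 = 33 > 28 ✓
13 + 28 = 41 > 20 ✓
20 + 28 = 48 > 13 ✓
All conditions hold, so these sides form a valid triangle.

Yes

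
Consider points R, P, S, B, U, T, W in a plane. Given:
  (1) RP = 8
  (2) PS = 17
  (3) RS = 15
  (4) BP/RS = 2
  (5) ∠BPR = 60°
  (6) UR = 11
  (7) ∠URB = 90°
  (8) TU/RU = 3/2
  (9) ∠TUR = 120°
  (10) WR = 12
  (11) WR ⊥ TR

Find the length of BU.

From the given relations: BP = 2·RS = 2·15 = 30.
Step 1: By the law of cosines on triangle BPR: BR² = 30² + 8² − 2·30·8·cos(60°) = 724, so BR = 2·√181.
Step 2: By the law of cosines on triangle BRU: BU² = (2·√181)² + 11² − 2·2·√181·11·cos(90°) = 845, so BU = 13·√5.

Therefore, the length of BU = 13·√5.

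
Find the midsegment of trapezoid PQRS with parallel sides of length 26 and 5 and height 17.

The midsegment of a trapezoid = (base1 + base2) / 2
midsegment = (26 + 5) / 2
midsegment = 31 / 2
midsegment = 31/2

31/2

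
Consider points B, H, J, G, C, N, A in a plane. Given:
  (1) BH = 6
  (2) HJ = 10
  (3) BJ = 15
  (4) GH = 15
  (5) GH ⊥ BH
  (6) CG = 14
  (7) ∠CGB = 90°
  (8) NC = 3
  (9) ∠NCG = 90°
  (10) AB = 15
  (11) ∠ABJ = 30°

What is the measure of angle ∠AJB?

Step 1: By the law of cosines on triangle JBA: JA² = 15² + 15² − 2·15·15·cos(30°) = 60.29, so JA ≈ 7.76.
Step 2: By the inverse law of cosines on triangle AJB: cos(∠AJB) = (7.76² + 15² − 15²) / (2·7.76·15) = 60.29/232.94 = 0.2588, so ∠AJB = 75°.

Therefore, the measure of angle ∠AJB = 75°.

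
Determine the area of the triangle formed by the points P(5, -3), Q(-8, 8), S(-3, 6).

Using the Shoelace formula for a triangle:
Area = (1/2)|x0(y1 - y2) + x1(y2 - y0) + x2(y0 - y1)|
Area = (1/2)|5(8 - 6) + -8(6 - -3) + -3(-3 - 8)|
Area = (1/2)|10 + -72 + 33|
Area = (1/2)|-29|
Area = (1/2)(29)
Area = 29/2

29/2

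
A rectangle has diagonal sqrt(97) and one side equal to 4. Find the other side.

Using the Pythagorean theorem: d^2 = a^2 + b^2
b^2 = d^2 - a^2
b^2 = 97 - 16
b^2 = 81
b = sqrt(81) = 9

9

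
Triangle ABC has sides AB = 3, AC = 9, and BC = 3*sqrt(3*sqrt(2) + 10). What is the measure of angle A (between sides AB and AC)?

When all three sides of a triangle are known, the law of cosines can be rearranged to find any angle.
cos(C) = (a² + b² - c²) / (2ab) gives cos(A) = -sqrt(2)/2.
Taking the inverse cosine: A = 135°.

135°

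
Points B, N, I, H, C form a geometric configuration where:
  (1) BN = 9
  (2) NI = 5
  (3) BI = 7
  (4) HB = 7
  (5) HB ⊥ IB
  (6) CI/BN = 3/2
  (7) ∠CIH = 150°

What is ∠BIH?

Step 1: By the law of cosines on triangle IBH: IH² = 7² + 7² − 2·7·7·cos(90°) = 98, so IH = 7·√2.
Step 2: By the inverse law of cosines on triangle BIH: cos(∠BIH) = (7² + (7·√2)² − 7²) / (2·7·7·√2) = 98/138.59 = 0.7071, so ∠BIH = 45°.

Therefore, the measure of angle ∠BIH = 45°.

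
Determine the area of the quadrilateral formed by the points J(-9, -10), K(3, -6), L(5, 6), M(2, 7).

Using the Shoelace formula for a quadrilateral (vertices in order):
Area = (1/2)|sum of (x_i * y_(i+1) - x_(i+1) * y_i)|
Terms: (-9*-6 - 3*-10) = 84, (3*6 - 5*-6) = 48, (5*7 - 2*6) = 23, (2*-10 - -9*7) = 43
Sum = 198
Area = (1/2)(198) = 99

99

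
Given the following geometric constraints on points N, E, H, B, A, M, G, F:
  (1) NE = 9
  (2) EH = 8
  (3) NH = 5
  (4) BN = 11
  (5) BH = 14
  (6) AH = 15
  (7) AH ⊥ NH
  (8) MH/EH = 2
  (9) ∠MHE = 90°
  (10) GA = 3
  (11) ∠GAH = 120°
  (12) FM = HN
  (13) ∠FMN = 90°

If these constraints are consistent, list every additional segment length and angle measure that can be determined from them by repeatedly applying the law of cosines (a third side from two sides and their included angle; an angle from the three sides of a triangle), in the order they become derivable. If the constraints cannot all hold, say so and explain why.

The constraints are consistent. Derivable facts, in order:
After 1 step:
- EM = 8·√5
- HG = 3·√31
- NA = 5·√10
- ∠BHN = 44.42°
- ∠BNH = 117.04°
- ∠EHN = 84.26°
- ∠ENH = 62.18°
- ∠HBN = 18.55°
- ∠HEN = 33.56°
After 2 steps:
- ∠AGH = 51.05°
- ∠AHG = 8.95°
- ∠ANH = 71.57°
- ∠EMH = 26.57°
- ∠HAN = 18.43°
- ∠HEM = 63.43°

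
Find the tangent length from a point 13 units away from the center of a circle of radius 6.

Let T be the point of tangency. Then CT ⊥ PT (radius ⊥ tangent).
In right triangle CTP: CP² = CT² + PT²
13² = 6² + PT²
PT² = 133, PT = sqrt(133)

sqrt(133)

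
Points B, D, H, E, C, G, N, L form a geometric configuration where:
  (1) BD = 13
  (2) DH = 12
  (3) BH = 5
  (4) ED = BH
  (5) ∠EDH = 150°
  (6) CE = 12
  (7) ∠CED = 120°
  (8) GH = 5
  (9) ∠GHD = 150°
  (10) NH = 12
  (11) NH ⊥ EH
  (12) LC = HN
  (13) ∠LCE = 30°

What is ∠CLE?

From the given relations: LC = HN = 12.
Step 1: By the law of cosines on triangle LCE: LE² = 12² + 12² − 2·12·12·cos(30°) = 38.58, so LE ≈ 6.21.
Step 2: By the inverse law of cosines on triangle CLE: cos(∠CLE) = (12² + 6.21² − 12²) / (2·12·6.21) = 38.58/149.08 = 0.2588, so ∠CLE = 75°.

Therefore, the measure of angle ∠CLE = 75°.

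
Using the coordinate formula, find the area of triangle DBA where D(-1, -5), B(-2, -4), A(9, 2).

The Shoelace formula computes the area from vertex coordinates by summing cross products.
For vertices (-1,-5), (-2,-4), (9,2):
Signed sum = -1*-4 - -2*-5 + -2*2 - 9*-4 + 9*-5 - -1*2
= -6 + 32 + -43 = -17
Area = (1/2)|-17| = 17/2.

17/2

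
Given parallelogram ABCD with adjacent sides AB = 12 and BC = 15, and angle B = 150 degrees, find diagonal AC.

Law of cosines: d^2 = 12^2 + 15^2 - 2(12)(15)cos(150°) = 180*sqrt(3) + 369, so d = 3*sqrt(20*sqrt(3) + 41).

3*sqrt(20*sqrt(3) + 41)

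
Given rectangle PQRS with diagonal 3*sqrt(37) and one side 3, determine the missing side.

Using the Pythagorean theorem: d^2 = a^2 + b^2
b^2 = d^2 - a^2
b^2 = 333 - 9
b^2 = 324
b = sqrt(324) = 18

18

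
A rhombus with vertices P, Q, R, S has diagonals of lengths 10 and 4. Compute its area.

Area of a rhombus = (d1 * d2) / 2
Area = (10 * 4) / 2
Area = 40 / 2
Area = 20

20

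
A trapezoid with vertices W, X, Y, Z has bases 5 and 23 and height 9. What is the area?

A trapezoid's area equals the midsegment times the height.
The midsegment is (5 + 23) / 2 = 14.
Area = 14 * 9 = 126.

126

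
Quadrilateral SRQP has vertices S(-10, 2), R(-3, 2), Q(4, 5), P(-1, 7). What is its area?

Shoelace: sum of cross terms = 64, Area = (1/2)|64| = 32

32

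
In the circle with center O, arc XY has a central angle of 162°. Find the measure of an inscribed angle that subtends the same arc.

Inscribed angle = 162° / 2 = 81° (inscribed angle theorem).

81°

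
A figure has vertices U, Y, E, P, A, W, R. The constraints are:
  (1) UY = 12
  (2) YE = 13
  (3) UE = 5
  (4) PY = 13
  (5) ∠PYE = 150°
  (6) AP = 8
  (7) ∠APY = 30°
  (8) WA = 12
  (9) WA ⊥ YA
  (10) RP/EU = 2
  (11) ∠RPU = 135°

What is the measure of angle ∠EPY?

Step 1: By the law of cosines on triangle PYE: PE² = 13² + 13² − 2·13·13·cos(150°) = 630.72, so PE ≈ 25.11.
Step 2: By the inverse law of cosines on triangle EPY: cos(∠EPY) = (25.11² + 13² − 13²) / (2·25.11·13) = 630.72/652.97 = 0.9659, so ∠EPY = 15°.

Therefore, the measure of angle ∠EPY = 15°.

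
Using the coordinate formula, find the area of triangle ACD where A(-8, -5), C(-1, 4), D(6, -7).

Using the Shoelace formula for a triangle:
Area = (1/2)|x0(y1 - y2) + x1(y2 - y0) + x2(y0 - y1)|
Area = (1/2)|-8(4 - -7) + -1(-7 - -5) + 6(-5 - 4)|
Area = (1/2)|-88 + 2 + -54|
Area = (1/2)|-140|
Area = (1/2)(140)
Area = 70

70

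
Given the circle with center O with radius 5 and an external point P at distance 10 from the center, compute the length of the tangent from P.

Let T be the point of tangency. Then OT ⊥ PT (radius ⊥ tangent).
In right triangle OTP: OP² = OT² + PT²
10² = 5² + PT²
PT² = 75, PT = 5*sqrt(3)

5*sqrt(3)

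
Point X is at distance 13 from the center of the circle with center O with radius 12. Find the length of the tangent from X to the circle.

Let T be the point of tangency. Then OT ⊥ XT (radius ⊥ tangent).
In right triangle OTX: OX² = OT² + XT²
13² = 12² + XT²
XT² = 25, XT = 5

5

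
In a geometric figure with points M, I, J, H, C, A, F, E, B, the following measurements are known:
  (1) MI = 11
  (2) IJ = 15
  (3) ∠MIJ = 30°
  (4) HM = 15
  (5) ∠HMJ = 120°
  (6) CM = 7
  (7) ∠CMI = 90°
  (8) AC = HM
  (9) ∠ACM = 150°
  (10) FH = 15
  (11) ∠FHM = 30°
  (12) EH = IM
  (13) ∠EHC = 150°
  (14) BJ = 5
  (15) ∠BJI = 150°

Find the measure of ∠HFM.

Step 1: By the law of cosines on triangle FHM: FM² = 15² + 15² − 2·15·15·cos(30°) = 60.29, so FM ≈ 7.76.
Step 2: By the inverse law of cosines on triangle HFM: cos(∠HFM) = (15² + 7.76² − 15²) / (2·15·7.76) = 60.29/232.94 = 0.2588, so ∠HFM = 75°.

Therefore, the measure of angle ∠HFM = 75°.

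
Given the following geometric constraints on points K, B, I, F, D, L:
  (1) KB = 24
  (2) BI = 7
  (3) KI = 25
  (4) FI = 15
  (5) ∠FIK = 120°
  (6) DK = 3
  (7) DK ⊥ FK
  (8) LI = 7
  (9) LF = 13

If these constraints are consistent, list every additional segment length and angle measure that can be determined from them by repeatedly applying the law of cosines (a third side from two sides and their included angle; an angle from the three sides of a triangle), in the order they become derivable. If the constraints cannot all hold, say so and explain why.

The constraints are consistent. Derivable facts, in order:
After 1 step:
- KF = 35
- ∠BIK = 73.74°
- ∠BKI = 16.26°
- ∠FIL = 60°
- ∠FLI = 92.2°
- ∠IBK = 90°
- ∠IFL = 27.8°
After 2 steps:
- FD ≈ 35.13
- ∠FKI = 21.79°
- ∠IFK = 38.21°
After 3 steps:
- ∠DFK = 4.9°
- ∠FDK = 85.1°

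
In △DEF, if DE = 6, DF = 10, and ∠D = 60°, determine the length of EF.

By the law of cosines: EF^2 = DE^2 + DF^2 - 2*DE*DF*cos(D)
EF^2 = 6^2 + 10^2 - 2*6*10*cos(60°)
EF^2 = 36 + 100 - 120*(1/2)
EF^2 = 76
EF = 2*sqrt(19)

2*sqrt(19)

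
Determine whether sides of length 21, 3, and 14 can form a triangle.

Check the triangle inequality: 3 + 14 = 17 ≤ 21.
Since the sum of two sides does not exceed the third, no triangle can be formed.

No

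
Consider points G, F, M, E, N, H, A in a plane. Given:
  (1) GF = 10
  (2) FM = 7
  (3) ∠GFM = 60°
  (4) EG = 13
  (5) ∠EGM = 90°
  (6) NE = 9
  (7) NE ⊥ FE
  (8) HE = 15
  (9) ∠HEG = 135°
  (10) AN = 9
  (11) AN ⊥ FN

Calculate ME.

Step 1: By the law of cosines on triangle GFM: GM² = 10² + 7² − 2·10·7·cos(60°) = 79, so GM = √79.
Step 2: By the law of cosines on triangle MGE: ME² = √79² + 13² − 2·√79·13·cos(90°) = 248, so ME = 2·√62.

Therefore, the length of ME = 2·√62.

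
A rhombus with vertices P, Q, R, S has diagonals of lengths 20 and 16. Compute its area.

The diagonals of a rhombus divide it into four right triangles.
Each triangle has legs 20/ 2 = 10 and 16/2 = 8, so each has area (1/2)*10*8 = 40.
Four such triangles give total area = (d1 * d2) / 2 = 160.

160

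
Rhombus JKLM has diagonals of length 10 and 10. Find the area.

Area = (10 * 10) / 2 = 100 / 2 = 50

50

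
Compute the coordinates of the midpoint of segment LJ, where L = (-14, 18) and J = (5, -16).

The midpoint is the point halfway along the segment.
Move half the horizontal distance: -14 + (5 - -14)/2 = -14 + 19/2 = -9/2
Move half the vertical distance: 18 + (-16 - 18)/2 = 18 + -34/2 = 1
Midpoint = (-9/2, 1)

(-9/2, 1)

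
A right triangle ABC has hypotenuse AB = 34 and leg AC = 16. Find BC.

Rearranging the Pythagorean theorem to solve for the unknown leg:
leg^2 = hypotenuse^2 - known_leg^2 = 1156 - 256 = 900
leg = sqrt(900) = 30.

30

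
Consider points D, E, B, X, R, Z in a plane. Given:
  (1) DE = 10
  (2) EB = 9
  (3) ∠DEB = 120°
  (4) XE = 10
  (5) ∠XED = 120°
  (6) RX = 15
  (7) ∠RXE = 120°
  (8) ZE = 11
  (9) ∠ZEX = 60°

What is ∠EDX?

Step 1: By the law of cosines on triangle DEX: DX² = 10² + 10² − 2·10·10·cos(120°) = 300, so DX = 10·√3.
Step 2: By the inverse law of cosines on triangle EDX: cos(∠EDX) = (10² + (10·√3)² − 10²) / (2·10·10·√3) = 300/346.41 = 0.866, so ∠EDX = 30°.

Therefore, the measure of angle ∠EDX = 30°.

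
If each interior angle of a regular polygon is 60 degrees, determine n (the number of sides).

Each interior angle of a regular n-gon is (n - 2) * 180 / n.
Setting this equal to 60:
(n - 2) * 180 / n = 60
Each exterior angle = 180 - 60 = 120 degrees.
Since exterior angles sum to 360: n = 360 / 120 = 3.

3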